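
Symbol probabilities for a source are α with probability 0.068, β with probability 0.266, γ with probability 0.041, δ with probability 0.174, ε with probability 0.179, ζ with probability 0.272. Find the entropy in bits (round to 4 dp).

H = −Σ pᵢ log₂ pᵢ.
−0.068·log₂(0.068) = 0.2637
−0.266·log₂(0.266) = 0.5082
−0.041·log₂(0.041) = 0.1889
−0.174·log₂(0.174) = 0.4390
−0.179·log₂(0.179) = 0.4443
−0.272·log₂(0.272) = 0.5109
Sum ≈ 2.3550 → 2.3550 bits.

2.3550 bits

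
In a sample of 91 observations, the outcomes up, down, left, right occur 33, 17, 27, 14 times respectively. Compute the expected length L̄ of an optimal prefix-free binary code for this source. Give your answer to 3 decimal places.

Probabilities are the counts divided by 91.
Repeatedly combine the two least-probable nodes; the expected code length is the sum of the merged weights.
merge 2/13 + 17/91 → 31/91
merge 27/91 + 31/91 → 58/91
merge 33/91 + 58/91 → 1
L = 31/91 + 58/91 + 1 = 180/91 ≈ 1.978 bits/symbol.

1.978 bits/symbol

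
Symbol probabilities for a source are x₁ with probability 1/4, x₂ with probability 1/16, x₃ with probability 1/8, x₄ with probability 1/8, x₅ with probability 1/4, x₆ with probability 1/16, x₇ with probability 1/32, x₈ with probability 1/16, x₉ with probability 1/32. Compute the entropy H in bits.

2.8125 bits

Each probability is a power of 1/2, so log₂(1/p) is an integer.
H = Σ p·log₂(1/p) = 1/4·2 + 1/16·4 + 1/8·3 + 1/8·3 + 1/4·2 + 1/16·4 + 1/32·5 + 1/16·4 + 1/32·5 = 2.8125 bits.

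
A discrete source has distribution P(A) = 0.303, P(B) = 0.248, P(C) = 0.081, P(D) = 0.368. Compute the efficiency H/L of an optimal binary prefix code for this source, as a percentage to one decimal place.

94.1%

Entropy H = −Σ p log₂ p ≈ 1.8453 bits.
Huffman merges: 81/1000+31/125→329/1000; 303/1000+329/1000→79/125; 46/125+79/125→1. L = 1961/1000 ≈ 1.9610.
Efficiency = H/L = 1.8453/1.9610 = 94.1%.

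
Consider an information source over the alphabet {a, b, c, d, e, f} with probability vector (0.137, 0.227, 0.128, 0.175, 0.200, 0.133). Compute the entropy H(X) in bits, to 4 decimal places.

2.5496 bits

H = −Σ pᵢ log₂ pᵢ.
−0.137·log₂(0.137) = 0.3929
−0.227·log₂(0.227) = 0.4856
−0.128·log₂(0.128) = 0.3796
−0.175·log₂(0.175) = 0.4401
−0.200·log₂(0.200) = 0.4644
−0.133·log₂(0.133) = 0.3871
Sum ≈ 2.5496 → 2.5496 bits.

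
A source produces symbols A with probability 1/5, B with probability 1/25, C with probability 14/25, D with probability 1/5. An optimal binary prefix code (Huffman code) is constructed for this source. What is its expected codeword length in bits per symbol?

1.68 bits/symbol

Repeatedly combine the two least-probable nodes; the expected code length is the sum of the merged weights.
merge 1/25 + 1/5 → 6/25
merge 1/5 + 6/25 → 11/25
merge 11/25 + 14/25 → 1
L = 6/25 + 11/25 + 1 = 42/25 = 1.68 bits/symbol.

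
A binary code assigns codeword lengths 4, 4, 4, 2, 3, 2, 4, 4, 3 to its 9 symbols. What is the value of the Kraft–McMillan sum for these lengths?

With common denominator 2^4 = 16: Σ 2^(−ℓᵢ) = 1/16 + 1/16 + 1/16 + 4/16 + 2/16 + 4/16 + 1/16 + 1/16 + 2/16 = 17/16 = 1.0625.

1.0625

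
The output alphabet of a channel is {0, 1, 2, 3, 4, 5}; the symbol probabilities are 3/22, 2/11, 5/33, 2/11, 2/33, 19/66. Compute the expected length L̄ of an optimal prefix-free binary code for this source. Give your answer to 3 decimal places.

2.530 bits/symbol

Repeatedly combine the two least-probable nodes; the expected code length is the sum of the merged weights.
merge 2/33 + 3/22 → 13/66
merge 5/33 + 2/11 → 1/3
merge 2/11 + 13/66 → 25/66
merge 19/66 + 1/3 → 41/66
merge 25/66 + 41/66 → 1
L = 13/66 + 1/3 + 25/66 + 41/66 + 1 = 167/66 ≈ 2.530 bits/symbol.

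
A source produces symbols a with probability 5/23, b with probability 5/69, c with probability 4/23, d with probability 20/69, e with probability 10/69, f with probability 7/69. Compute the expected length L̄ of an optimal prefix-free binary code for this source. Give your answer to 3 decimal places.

2.493 bits/symbol

Repeatedly combine the two least-probable nodes; the expected code length is the sum of the merged weights.
merge 5/69 + 7/69 → 4/23
merge 10/69 + 4/23 → 22/69
merge 4/23 + 5/23 → 9/23
merge 20/69 + 22/69 → 14/23
merge 9/23 + 14/23 → 1
L = 4/23 + 22/69 + 9/23 + 14/23 + 1 = 172/69 ≈ 2.493 bits/symbol.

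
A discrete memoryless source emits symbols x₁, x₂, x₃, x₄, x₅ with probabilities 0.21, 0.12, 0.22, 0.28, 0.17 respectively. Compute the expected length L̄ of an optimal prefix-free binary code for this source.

2.29 bits/symbol

Repeatedly combine the two least-probable nodes; the expected code length is the sum of the merged weights.
merge 3/25 + 17/100 → 29/100
merge 21/100 + 11/50 → 43/100
merge 7/25 + 29/100 → 57/100
merge 43/100 + 57/100 → 1
L = 29/100 + 43/100 + 57/100 + 1 = 229/100 = 2.29 bits/symbol.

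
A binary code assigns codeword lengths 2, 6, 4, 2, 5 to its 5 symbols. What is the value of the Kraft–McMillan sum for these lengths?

With common denominator 2^6 = 64: Σ 2^(−ℓᵢ) = 16/64 + 1/64 + 4/64 + 16/64 + 2/64 = 39/64 = 0.609375.

0.609375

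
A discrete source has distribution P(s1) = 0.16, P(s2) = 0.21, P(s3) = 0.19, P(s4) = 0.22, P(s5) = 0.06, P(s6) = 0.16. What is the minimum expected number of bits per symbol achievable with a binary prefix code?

Repeatedly combine the two least-probable nodes; the expected code length is the sum of the merged weights.
merge 3/50 + 4/25 → 11/50
merge 4/25 + 19/100 → 7/20
merge 21/100 + 11/50 → 43/100
merge 11/50 + 7/20 → 57/100
merge 43/100 + 57/100 → 1
L = 11/50 + 7/20 + 43/100 + 57/100 + 1 = 257/100 = 2.57 bits/symbol.

2.57 bits/symbol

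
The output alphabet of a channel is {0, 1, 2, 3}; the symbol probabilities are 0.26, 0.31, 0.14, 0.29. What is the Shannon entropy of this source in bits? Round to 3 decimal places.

H = −Σ pᵢ log₂ pᵢ.
−0.26·log₂(0.26) = 0.5053
−0.31·log₂(0.31) = 0.5238
−0.14·log₂(0.14) = 0.3971
−0.29·log₂(0.29) = 0.5179
Sum ≈ 1.9441 → 1.944 bits.

1.944 bits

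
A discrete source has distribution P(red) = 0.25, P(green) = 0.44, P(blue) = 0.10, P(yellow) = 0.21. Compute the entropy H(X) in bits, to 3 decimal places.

1.826 bits

H = −Σ pᵢ log₂ pᵢ.
−0.25·log₂(0.25) = 0.5000
−0.44·log₂(0.44) = 0.5211
−0.10·log₂(0.10) = 0.3322
−0.21·log₂(0.21) = 0.4728
Sum ≈ 1.8262 → 1.826 bits.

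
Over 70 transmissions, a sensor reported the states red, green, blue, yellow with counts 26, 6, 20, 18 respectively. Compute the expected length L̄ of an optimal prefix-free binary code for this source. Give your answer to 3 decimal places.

Probabilities are the counts divided by 70.
Repeatedly combine the two least-probable nodes; the expected code length is the sum of the merged weights.
merge 3/35 + 9/35 → 12/35
merge 2/7 + 12/35 → 22/35
merge 13/35 + 22/35 → 1
L = 12/35 + 22/35 + 1 = 69/35 ≈ 1.971 bits/symbol.

1.971 bits/symbol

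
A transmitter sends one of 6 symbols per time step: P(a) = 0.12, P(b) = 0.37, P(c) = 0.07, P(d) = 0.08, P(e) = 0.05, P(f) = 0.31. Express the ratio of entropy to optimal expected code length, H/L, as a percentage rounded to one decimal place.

96.8%

Entropy H = −Σ p log₂ p ≈ 2.1978 bits.
Huffman merges: 1/20+7/100→3/25; 2/25+3/25→1/5; 3/25+1/5→8/25; 31/100+8/25→63/100; 37/100+63/100→1. L = 227/100 ≈ 2.2700.
Efficiency = H/L = 2.1978/2.2700 = 96.8%.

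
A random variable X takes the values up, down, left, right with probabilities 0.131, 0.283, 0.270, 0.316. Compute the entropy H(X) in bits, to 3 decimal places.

1.935 bits

H = −Σ pᵢ log₂ pᵢ.
−0.131·log₂(0.131) = 0.3841
−0.283·log₂(0.283) = 0.5154
−0.270·log₂(0.270) = 0.5100
−0.316·log₂(0.316) = 0.5252
Sum ≈ 1.9347 → 1.935 bits.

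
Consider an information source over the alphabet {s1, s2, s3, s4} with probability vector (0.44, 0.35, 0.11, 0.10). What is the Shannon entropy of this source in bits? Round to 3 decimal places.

H = −Σ pᵢ log₂ pᵢ.
−0.44·log₂(0.44) = 0.5211
−0.35·log₂(0.35) = 0.5301
−0.11·log₂(0.11) = 0.3503
−0.10·log₂(0.10) = 0.3322
Sum ≈ 1.7337 → 1.734 bits.

1.734 bits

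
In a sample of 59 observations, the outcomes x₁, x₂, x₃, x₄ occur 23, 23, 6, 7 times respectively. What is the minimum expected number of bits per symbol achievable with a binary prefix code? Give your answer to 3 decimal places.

1.831 bits/symbol

Probabilities are the counts divided by 59.
Repeatedly combine the two least-probable nodes; the expected code length is the sum of the merged weights.
merge 6/59 + 7/59 → 13/59
merge 13/59 + 23/59 → 36/59
merge 23/59 + 36/59 → 1
L = 13/59 + 36/59 + 1 = 108/59 ≈ 1.831 bits/symbol.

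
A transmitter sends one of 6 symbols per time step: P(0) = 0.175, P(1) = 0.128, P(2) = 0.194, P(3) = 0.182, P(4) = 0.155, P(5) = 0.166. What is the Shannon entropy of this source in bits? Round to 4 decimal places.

2.5730 bits

H = −Σ pᵢ log₂ pᵢ.
−0.175·log₂(0.175) = 0.4401
−0.128·log₂(0.128) = 0.3796
−0.194·log₂(0.194) = 0.4590
−0.182·log₂(0.182) = 0.4474
−0.155·log₂(0.155) = 0.4169
−0.166·log₂(0.166) = 0.4301
Sum ≈ 2.5730 → 2.5730 bits.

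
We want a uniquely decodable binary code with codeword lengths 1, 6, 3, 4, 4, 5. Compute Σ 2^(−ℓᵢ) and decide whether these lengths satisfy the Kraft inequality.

With common denominator 2^6 = 64: Σ 2^(−ℓᵢ) = 32/64 + 1/64 + 8/64 + 4/64 + 4/64 + 2/64 = 51/64 = 0.796875.
Kraft's inequality requires Σ ≤ 1; here Σ = 0.796875 ≤ 1, so such a prefix code exists.

0.796875; yes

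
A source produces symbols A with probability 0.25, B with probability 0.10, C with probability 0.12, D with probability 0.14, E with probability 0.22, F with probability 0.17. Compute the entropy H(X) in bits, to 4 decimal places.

H = −Σ pᵢ log₂ pᵢ.
−0.25·log₂(0.25) = 0.5000
−0.10·log₂(0.10) = 0.3322
−0.12·log₂(0.12) = 0.3671
−0.14·log₂(0.14) = 0.3971
−0.22·log₂(0.22) = 0.4806
−0.17·log₂(0.17) = 0.4346
Sum ≈ 2.5115 → 2.5115 bits.

2.5115 bits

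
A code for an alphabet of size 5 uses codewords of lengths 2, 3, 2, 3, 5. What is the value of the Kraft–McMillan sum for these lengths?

0.78125

With common denominator 2^5 = 32: Σ 2^(−ℓᵢ) = 8/32 + 4/32 + 8/32 + 4/32 + 1/32 = 25/32 = 0.78125.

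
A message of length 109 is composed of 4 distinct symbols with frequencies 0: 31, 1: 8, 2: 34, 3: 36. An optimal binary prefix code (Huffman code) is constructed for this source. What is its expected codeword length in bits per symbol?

Probabilities are the counts divided by 109.
Repeatedly combine the two least-probable nodes; the expected code length is the sum of the merged weights.
merge 8/109 + 31/109 → 39/109
merge 34/109 + 36/109 → 70/109
merge 39/109 + 70/109 → 1
L = 39/109 + 70/109 + 1 = 2 bits/symbol.

2 bits/symbol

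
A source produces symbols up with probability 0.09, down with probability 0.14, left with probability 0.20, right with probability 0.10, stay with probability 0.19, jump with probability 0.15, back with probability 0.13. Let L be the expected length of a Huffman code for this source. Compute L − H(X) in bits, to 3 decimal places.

Entropy H = −Σ p log₂ p ≈ 2.7548 bits.
Huffman merges: 9/100+1/10→19/100; 13/100+7/50→27/100; 3/20+19/100→17/50; 19/100+1/5→39/100; 27/100+17/50→61/100; 39/100+61/100→1. L = 14/5 ≈ 2.8000.
L − H = 2.8000 − 2.7548 = 0.045 bits.

0.045 bits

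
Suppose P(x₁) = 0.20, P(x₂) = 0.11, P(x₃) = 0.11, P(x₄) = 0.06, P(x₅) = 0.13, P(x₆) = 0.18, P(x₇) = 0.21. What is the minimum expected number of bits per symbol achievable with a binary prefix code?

2.76 bits/symbol

Repeatedly combine the two least-probable nodes; the expected code length is the sum of the merged weights.
merge 3/50 + 11/100 → 17/100
merge 11/100 + 13/100 → 6/25
merge 17/100 + 9/50 → 7/20
merge 1/5 + 21/100 → 41/100
merge 6/25 + 7/20 → 59/100
merge 41/100 + 59/100 → 1
L = 17/100 + 6/25 + 7/20 + 41/100 + 59/100 + 1 = 69/25 = 2.76 bits/symbol.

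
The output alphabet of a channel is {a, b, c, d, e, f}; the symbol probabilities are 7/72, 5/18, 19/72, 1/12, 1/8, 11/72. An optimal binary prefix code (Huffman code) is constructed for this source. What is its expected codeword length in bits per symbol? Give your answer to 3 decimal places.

Repeatedly combine the two least-probable nodes; the expected code length is the sum of the merged weights.
merge 1/12 + 7/72 → 13/72
merge 1/8 + 11/72 → 5/18
merge 13/72 + 19/72 → 4/9
merge 5/18 + 5/18 → 5/9
merge 4/9 + 5/9 → 1
L = 13/72 + 5/18 + 4/9 + 5/9 + 1 = 59/24 ≈ 2.458 bits/symbol.

2.458 bits/symbol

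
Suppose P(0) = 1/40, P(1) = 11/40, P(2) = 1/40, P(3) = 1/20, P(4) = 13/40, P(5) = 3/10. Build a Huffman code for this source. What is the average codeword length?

Repeatedly combine the two least-probable nodes; the expected code length is the sum of the merged weights.
merge 1/40 + 1/40 → 1/20
merge 1/20 + 1/20 → 1/10
merge 1/10 + 11/40 → 3/8
merge 3/10 + 13/40 → 5/8
merge 3/8 + 5/8 → 1
L = 1/20 + 1/10 + 3/8 + 5/8 + 1 = 43/20 = 2.15 bits/symbol.

2.15 bits/symbol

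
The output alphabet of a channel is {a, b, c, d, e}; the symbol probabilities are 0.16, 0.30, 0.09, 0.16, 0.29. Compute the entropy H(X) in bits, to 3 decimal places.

H = −Σ pᵢ log₂ pᵢ.
−0.16·log₂(0.16) = 0.4230
−0.30·log₂(0.30) = 0.5211
−0.09·log₂(0.09) = 0.3127
−0.16·log₂(0.16) = 0.4230
−0.29·log₂(0.29) = 0.5179
Sum ≈ 2.1977 → 2.198 bits.

2.198 bits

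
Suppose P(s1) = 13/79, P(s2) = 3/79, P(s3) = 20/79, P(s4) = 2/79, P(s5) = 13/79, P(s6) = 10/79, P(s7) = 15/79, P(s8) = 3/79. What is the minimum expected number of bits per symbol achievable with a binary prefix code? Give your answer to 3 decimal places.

Repeatedly combine the two least-probable nodes; the expected code length is the sum of the merged weights.
merge 2/79 + 3/79 → 5/79
merge 3/79 + 5/79 → 8/79
merge 8/79 + 10/79 → 18/79
merge 13/79 + 13/79 → 26/79
merge 15/79 + 18/79 → 33/79
merge 20/79 + 26/79 → 46/79
merge 33/79 + 46/79 → 1
L = 5/79 + 8/79 + 18/79 + 26/79 + 33/79 + 46/79 + 1 = 215/79 ≈ 2.722 bits/symbol.

2.722 bits/symbol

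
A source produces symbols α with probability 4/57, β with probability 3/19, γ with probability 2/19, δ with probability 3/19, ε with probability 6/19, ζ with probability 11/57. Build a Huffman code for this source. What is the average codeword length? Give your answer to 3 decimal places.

2.491 bits/symbol

Repeatedly combine the two least-probable nodes; the expected code length is the sum of the merged weights.
merge 4/57 + 2/19 → 10/57
merge 3/19 + 3/19 → 6/19
merge 10/57 + 11/57 → 7/19
merge 6/19 + 6/19 → 12/19
merge 7/19 + 12/19 → 1
L = 10/57 + 6/19 + 7/19 + 12/19 + 1 = 142/57 ≈ 2.491 bits/symbol.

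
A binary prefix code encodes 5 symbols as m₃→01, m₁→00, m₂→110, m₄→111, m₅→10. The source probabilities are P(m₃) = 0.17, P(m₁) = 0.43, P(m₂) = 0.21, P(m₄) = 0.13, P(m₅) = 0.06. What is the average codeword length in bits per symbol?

2.34 bits/symbol

L̄ = Σ pᵢ·ℓᵢ = 0.17·2 + 0.43·2 + 0.21·3 + 0.13·3 + 0.06·2 = 2.34 bits/symbol.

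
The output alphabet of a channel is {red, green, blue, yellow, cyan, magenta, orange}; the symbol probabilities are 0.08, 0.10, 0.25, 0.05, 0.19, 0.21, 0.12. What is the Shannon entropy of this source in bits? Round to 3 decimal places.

2.635 bits

H = −Σ pᵢ log₂ pᵢ.
−0.08·log₂(0.08) = 0.2915
−0.10·log₂(0.10) = 0.3322
−0.25·log₂(0.25) = 0.5000
−0.05·log₂(0.05) = 0.2161
−0.19·log₂(0.19) = 0.4552
−0.21·log₂(0.21) = 0.4728
−0.12·log₂(0.12) = 0.3671
Sum ≈ 2.6349 → 2.635 bits.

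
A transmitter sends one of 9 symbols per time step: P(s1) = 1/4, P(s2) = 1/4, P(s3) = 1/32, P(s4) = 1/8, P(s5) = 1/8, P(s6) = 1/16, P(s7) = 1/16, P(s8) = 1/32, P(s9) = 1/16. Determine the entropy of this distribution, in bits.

Each probability is a power of 1/2, so log₂(1/p) is an integer.
H = Σ p·log₂(1/p) = 1/4·2 + 1/4·2 + 1/32·5 + 1/8·3 + 1/8·3 + 1/16·4 + 1/16·4 + 1/32·5 + 1/16·4 = 2.8125 bits.

2.8125 bits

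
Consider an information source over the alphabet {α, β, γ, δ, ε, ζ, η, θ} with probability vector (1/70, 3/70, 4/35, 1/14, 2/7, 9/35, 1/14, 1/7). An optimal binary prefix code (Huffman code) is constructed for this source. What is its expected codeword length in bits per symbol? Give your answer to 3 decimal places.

2.643 bits/symbol

Repeatedly combine the two least-probable nodes; the expected code length is the sum of the merged weights.
merge 1/70 + 3/70 → 2/35
merge 2/35 + 1/14 → 9/70
merge 1/14 + 4/35 → 13/70
merge 9/70 + 1/7 → 19/70
merge 13/70 + 9/35 → 31/70
merge 19/70 + 2/7 → 39/70
merge 31/70 + 39/70 → 1
L = 2/35 + 9/70 + 13/70 + 19/70 + 31/70 + 39/70 + 1 = 37/14 ≈ 2.643 bits/symbol.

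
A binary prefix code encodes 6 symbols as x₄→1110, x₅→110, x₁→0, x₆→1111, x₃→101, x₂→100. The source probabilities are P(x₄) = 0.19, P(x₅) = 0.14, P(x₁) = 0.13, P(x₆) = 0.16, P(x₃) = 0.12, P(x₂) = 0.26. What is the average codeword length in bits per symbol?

3.09 bits/symbol

L̄ = Σ pᵢ·ℓᵢ = 0.19·4 + 0.14·3 + 0.13·1 + 0.16·4 + 0.12·3 + 0.26·3 = 3.09 bits/symbol.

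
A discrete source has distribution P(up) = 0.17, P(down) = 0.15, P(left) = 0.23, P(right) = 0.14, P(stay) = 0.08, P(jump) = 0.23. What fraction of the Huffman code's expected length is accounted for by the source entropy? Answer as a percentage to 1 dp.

98.8%

Entropy H = −Σ p log₂ p ≈ 2.5091 bits.
Huffman merges: 2/25+7/50→11/50; 3/20+17/100→8/25; 11/50+23/100→9/20; 23/100+8/25→11/20; 9/20+11/20→1. L = 127/50 ≈ 2.5400.
Efficiency = H/L = 2.5091/2.5400 = 98.8%.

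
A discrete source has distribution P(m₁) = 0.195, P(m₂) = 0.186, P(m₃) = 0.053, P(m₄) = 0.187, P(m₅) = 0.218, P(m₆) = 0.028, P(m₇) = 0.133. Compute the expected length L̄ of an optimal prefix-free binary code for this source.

Repeatedly combine the two least-probable nodes; the expected code length is the sum of the merged weights.
merge 7/250 + 53/1000 → 81/1000
merge 81/1000 + 133/1000 → 107/500
merge 93/500 + 187/1000 → 373/1000
merge 39/200 + 107/500 → 409/1000
merge 109/500 + 373/1000 → 591/1000
merge 409/1000 + 591/1000 → 1
L = 81/1000 + 107/500 + 373/1000 + 409/1000 + 591/1000 + 1 = 667/250 = 2.668 bits/symbol.

2.668 bits/symbol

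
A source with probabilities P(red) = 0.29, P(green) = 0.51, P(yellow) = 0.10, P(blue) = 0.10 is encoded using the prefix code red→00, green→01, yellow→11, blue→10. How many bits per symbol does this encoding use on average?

2 bits/symbol

L̄ = Σ pᵢ·ℓᵢ = 0.29·2 + 0.51·2 + 0.10·2 + 0.10·2 = 2 bits/symbol.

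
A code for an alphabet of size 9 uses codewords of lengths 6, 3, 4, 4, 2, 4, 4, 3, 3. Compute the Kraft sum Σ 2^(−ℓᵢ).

With common denominator 2^6 = 64: Σ 2^(−ℓᵢ) = 1/64 + 8/64 + 4/64 + 4/64 + 16/64 + 4/64 + 4/64 + 8/64 + 8/64 = 57/64 = 0.890625.

0.890625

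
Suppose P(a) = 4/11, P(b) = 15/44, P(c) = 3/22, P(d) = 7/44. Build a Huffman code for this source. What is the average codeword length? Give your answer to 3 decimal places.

Repeatedly combine the two least-probable nodes; the expected code length is the sum of the merged weights.
merge 3/22 + 7/44 → 13/44
merge 13/44 + 15/44 → 7/11
merge 4/11 + 7/11 → 1
L = 13/44 + 7/11 + 1 = 85/44 ≈ 1.932 bits/symbol.

1.932 bits/symbol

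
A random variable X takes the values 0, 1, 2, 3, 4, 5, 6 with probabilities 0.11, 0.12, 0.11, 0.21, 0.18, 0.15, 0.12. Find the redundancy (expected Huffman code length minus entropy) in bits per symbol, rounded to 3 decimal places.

Entropy H = −Σ p log₂ p ≈ 2.7634 bits.
Huffman merges: 11/100+11/100→11/50; 3/25+3/25→6/25; 3/20+9/50→33/100; 21/100+11/50→43/100; 6/25+33/100→57/100; 43/100+57/100→1. L = 279/100 ≈ 2.7900.
L − H = 2.7900 − 2.7634 = 0.027 bits.

0.027 bits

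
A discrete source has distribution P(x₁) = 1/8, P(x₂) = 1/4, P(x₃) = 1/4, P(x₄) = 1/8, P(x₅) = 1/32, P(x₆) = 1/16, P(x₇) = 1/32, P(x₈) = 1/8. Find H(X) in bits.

2.6875 bits

Each probability is a power of 1/2, so log₂(1/p) is an integer.
H = Σ p·log₂(1/p) = 1/8·3 + 1/4·2 + 1/4·2 + 1/8·3 + 1/32·5 + 1/16·4 + 1/32·5 + 1/8·3 = 2.6875 bits.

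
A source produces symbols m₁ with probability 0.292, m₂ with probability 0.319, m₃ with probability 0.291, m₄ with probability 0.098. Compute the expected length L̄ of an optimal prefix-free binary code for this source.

2 bits/symbol

Repeatedly combine the two least-probable nodes; the expected code length is the sum of the merged weights.
merge 49/500 + 291/1000 → 389/1000
merge 73/250 + 319/1000 → 611/1000
merge 389/1000 + 611/1000 → 1
L = 389/1000 + 611/1000 + 1 = 2 bits/symbol.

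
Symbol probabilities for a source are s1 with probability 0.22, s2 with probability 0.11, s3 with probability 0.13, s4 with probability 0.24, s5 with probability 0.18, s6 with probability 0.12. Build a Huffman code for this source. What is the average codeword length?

2.54 bits/symbol

Repeatedly combine the two least-probable nodes; the expected code length is the sum of the merged weights.
merge 11/100 + 3/25 → 23/100
merge 13/100 + 9/50 → 31/100
merge 11/50 + 23/100 → 9/20
merge 6/25 + 31/100 → 11/20
merge 9/20 + 11/20 → 1
L = 23/100 + 31/100 + 9/20 + 11/20 + 1 = 127/50 = 2.54 bits/symbol.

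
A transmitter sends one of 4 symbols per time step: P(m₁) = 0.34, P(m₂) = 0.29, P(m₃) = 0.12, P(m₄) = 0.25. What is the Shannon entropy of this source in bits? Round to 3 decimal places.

1.914 bits

H = −Σ pᵢ log₂ pᵢ.
−0.34·log₂(0.34) = 0.5292
−0.29·log₂(0.29) = 0.5179
−0.12·log₂(0.12) = 0.3671
−0.25·log₂(0.25) = 0.5000
Sum ≈ 1.9141 → 1.914 bits.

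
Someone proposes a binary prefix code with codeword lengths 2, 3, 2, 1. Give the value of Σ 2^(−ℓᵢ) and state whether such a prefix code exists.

1.125; no

With common denominator 2^3 = 8: Σ 2^(−ℓᵢ) = 2/8 + 1/8 + 2/8 + 4/8 = 9/8 = 1.125.
Kraft's inequality requires Σ ≤ 1; here Σ = 1.125 > 1, so no such prefix code exists.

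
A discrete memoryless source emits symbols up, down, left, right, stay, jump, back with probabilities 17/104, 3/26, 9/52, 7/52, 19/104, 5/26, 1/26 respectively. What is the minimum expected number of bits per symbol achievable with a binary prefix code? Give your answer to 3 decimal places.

Repeatedly combine the two least-probable nodes; the expected code length is the sum of the merged weights.
merge 1/26 + 3/26 → 2/13
merge 7/52 + 2/13 → 15/52
merge 17/104 + 9/52 → 35/104
merge 19/104 + 5/26 → 3/8
merge 15/52 + 35/104 → 5/8
merge 3/8 + 5/8 → 1
L = 2/13 + 15/52 + 35/104 + 3/8 + 5/8 + 1 = 289/104 ≈ 2.779 bits/symbol.

2.779 bits/symbol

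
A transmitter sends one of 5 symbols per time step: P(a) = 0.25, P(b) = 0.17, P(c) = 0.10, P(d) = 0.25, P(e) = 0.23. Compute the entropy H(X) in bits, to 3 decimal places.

H = −Σ pᵢ log₂ pᵢ.
−0.25·log₂(0.25) = 0.5000
−0.17·log₂(0.17) = 0.4346
−0.10·log₂(0.10) = 0.3322
−0.25·log₂(0.25) = 0.5000
−0.23·log₂(0.23) = 0.4877
Sum ≈ 2.2544 → 2.254 bits.

2.254 bits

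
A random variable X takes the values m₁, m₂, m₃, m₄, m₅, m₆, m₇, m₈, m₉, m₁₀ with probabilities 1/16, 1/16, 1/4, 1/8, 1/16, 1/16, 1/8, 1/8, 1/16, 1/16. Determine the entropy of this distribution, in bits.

3.125 bits

Each probability is a power of 1/2, so log₂(1/p) is an integer.
H = Σ p·log₂(1/p) = 1/16·4 + 1/16·4 + 1/4·2 + 1/8·3 + 1/16·4 + 1/16·4 + 1/8·3 + 1/8·3 + 1/16·4 + 1/16·4 = 3.125 bits.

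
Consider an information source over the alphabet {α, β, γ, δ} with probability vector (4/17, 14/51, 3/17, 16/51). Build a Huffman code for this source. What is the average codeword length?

2 bits/symbol

Repeatedly combine the two least-probable nodes; the expected code length is the sum of the merged weights.
merge 3/17 + 4/17 → 7/17
merge 14/51 + 16/51 → 10/17
merge 7/17 + 10/17 → 1
L = 7/17 + 10/17 + 1 = 2 bits/symbol.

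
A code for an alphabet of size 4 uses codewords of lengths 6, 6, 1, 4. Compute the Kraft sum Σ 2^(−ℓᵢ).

With common denominator 2^6 = 64: Σ 2^(−ℓᵢ) = 1/64 + 1/64 + 32/64 + 4/64 = 38/64 = 0.59375.

0.59375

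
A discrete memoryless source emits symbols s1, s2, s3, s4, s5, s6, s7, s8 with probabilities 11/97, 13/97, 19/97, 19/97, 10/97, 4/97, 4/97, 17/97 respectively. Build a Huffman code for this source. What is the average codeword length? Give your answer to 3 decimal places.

2.876 bits/symbol

Repeatedly combine the two least-probable nodes; the expected code length is the sum of the merged weights.
merge 4/97 + 4/97 → 8/97
merge 8/97 + 10/97 → 18/97
merge 11/97 + 13/97 → 24/97
merge 17/97 + 18/97 → 35/97
merge 19/97 + 19/97 → 38/97
merge 24/97 + 35/97 → 59/97
merge 38/97 + 59/97 → 1
L = 8/97 + 18/97 + 24/97 + 35/97 + 38/97 + 59/97 + 1 = 279/97 ≈ 2.876 bits/symbol.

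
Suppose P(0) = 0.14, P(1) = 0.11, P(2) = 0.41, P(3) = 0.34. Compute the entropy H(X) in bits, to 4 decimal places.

H = −Σ pᵢ log₂ pᵢ.
−0.14·log₂(0.14) = 0.3971
−0.11·log₂(0.11) = 0.3503
−0.41·log₂(0.41) = 0.5274
−0.34·log₂(0.34) = 0.5292
Sum ≈ 1.8040 → 1.8040 bits.

1.8040 bits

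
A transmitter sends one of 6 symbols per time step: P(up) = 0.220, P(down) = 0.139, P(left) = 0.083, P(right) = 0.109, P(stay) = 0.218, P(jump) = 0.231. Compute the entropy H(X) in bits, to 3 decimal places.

H = −Σ pᵢ log₂ pᵢ.
−0.220·log₂(0.220) = 0.4806
−0.139·log₂(0.139) = 0.3957
−0.083·log₂(0.083) = 0.2980
−0.109·log₂(0.109) = 0.3485
−0.218·log₂(0.218) = 0.4791
−0.231·log₂(0.231) = 0.4883
Sum ≈ 2.4903 → 2.490 bits.

2.490 bits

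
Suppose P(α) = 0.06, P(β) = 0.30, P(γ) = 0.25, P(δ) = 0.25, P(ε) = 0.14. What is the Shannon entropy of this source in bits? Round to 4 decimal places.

2.1617 bits

H = −Σ pᵢ log₂ pᵢ.
−0.06·log₂(0.06) = 0.2435
−0.30·log₂(0.30) = 0.5211
−0.25·log₂(0.25) = 0.5000
−0.25·log₂(0.25) = 0.5000
−0.14·log₂(0.14) = 0.3971
Sum ≈ 2.1617 → 2.1617 bits.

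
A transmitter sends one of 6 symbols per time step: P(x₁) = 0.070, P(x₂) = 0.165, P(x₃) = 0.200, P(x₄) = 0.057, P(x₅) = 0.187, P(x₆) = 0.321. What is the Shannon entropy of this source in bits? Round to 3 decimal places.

H = −Σ pᵢ log₂ pᵢ.
−0.070·log₂(0.070) = 0.2686
−0.165·log₂(0.165) = 0.4289
−0.200·log₂(0.200) = 0.4644
−0.057·log₂(0.057) = 0.2356
−0.187·log₂(0.187) = 0.4523
−0.321·log₂(0.321) = 0.5262
Sum ≈ 2.3760 → 2.376 bits.

2.376 bits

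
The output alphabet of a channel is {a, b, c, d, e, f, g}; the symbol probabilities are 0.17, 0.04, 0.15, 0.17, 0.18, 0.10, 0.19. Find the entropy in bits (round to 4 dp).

H = −Σ pᵢ log₂ pᵢ.
−0.17·log₂(0.17) = 0.4346
−0.04·log₂(0.04) = 0.1858
−0.15·log₂(0.15) = 0.4105
−0.17·log₂(0.17) = 0.4346
−0.18·log₂(0.18) = 0.4453
−0.10·log₂(0.10) = 0.3322
−0.19·log₂(0.19) = 0.4552
Sum ≈ 2.6982 → 2.6982 bits.

2.6982 bits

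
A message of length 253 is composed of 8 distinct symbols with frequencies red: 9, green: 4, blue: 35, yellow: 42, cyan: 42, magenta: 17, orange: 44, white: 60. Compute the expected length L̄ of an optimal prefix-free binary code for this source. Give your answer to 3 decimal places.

2.759 bits/symbol

Probabilities are the counts divided by 253.
Repeatedly combine the two least-probable nodes; the expected code length is the sum of the merged weights.
merge 4/253 + 9/253 → 13/253
merge 13/253 + 17/253 → 30/253
merge 30/253 + 35/253 → 65/253
merge 42/253 + 42/253 → 84/253
merge 4/23 + 60/253 → 104/253
merge 65/253 + 84/253 → 149/253
merge 104/253 + 149/253 → 1
L = 13/253 + 30/253 + 65/253 + 84/253 + 104/253 + 149/253 + 1 = 698/253 ≈ 2.759 bits/symbol.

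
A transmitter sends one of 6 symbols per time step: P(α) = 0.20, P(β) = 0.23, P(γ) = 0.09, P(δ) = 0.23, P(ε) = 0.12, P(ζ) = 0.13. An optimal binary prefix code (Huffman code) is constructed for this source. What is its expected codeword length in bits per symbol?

2.54 bits/symbol

Repeatedly combine the two least-probable nodes; the expected code length is the sum of the merged weights.
merge 9/100 + 3/25 → 21/100
merge 13/100 + 1/5 → 33/100
merge 21/100 + 23/100 → 11/25
merge 23/100 + 33/100 → 14/25
merge 11/25 + 14/25 → 1
L = 21/100 + 33/100 + 11/25 + 14/25 + 1 = 127/50 = 2.54 bits/symbol.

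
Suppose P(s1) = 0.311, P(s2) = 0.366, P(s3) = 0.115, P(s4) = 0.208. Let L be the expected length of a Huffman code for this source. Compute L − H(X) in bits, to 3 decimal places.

0.072 bits

Entropy H = −Σ p log₂ p ≈ 1.8848 bits.
Huffman merges: 23/200+26/125→323/1000; 311/1000+323/1000→317/500; 183/500+317/500→1. L = 1957/1000 ≈ 1.9570.
L − H = 1.9570 − 1.8848 = 0.072 bits.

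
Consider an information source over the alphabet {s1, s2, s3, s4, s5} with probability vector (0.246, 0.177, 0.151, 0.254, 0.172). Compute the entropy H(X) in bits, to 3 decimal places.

H = −Σ pᵢ log₂ pᵢ.
−0.246·log₂(0.246) = 0.4977
−0.177·log₂(0.177) = 0.4422
−0.151·log₂(0.151) = 0.4118
−0.254·log₂(0.254) = 0.5022
−0.172·log₂(0.172) = 0.4368
Sum ≈ 2.2907 → 2.291 bits.

2.291 bits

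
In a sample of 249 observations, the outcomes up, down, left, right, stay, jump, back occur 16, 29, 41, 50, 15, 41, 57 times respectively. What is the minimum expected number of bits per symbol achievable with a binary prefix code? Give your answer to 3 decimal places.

Probabilities are the counts divided by 249.
Repeatedly combine the two least-probable nodes; the expected code length is the sum of the merged weights.
merge 5/83 + 16/249 → 31/249
merge 29/249 + 31/249 → 20/83
merge 41/249 + 41/249 → 82/249
merge 50/249 + 19/83 → 107/249
merge 20/83 + 82/249 → 142/249
merge 107/249 + 142/249 → 1
L = 31/249 + 20/83 + 82/249 + 107/249 + 142/249 + 1 = 671/249 ≈ 2.695 bits/symbol.

2.695 bits/symbol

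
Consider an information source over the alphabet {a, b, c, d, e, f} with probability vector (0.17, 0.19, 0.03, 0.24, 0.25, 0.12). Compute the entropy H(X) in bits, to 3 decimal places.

2.403 bits

H = −Σ pᵢ log₂ pᵢ.
−0.17·log₂(0.17) = 0.4346
−0.19·log₂(0.19) = 0.4552
−0.03·log₂(0.03) = 0.1518
−0.24·log₂(0.24) = 0.4941
−0.25·log₂(0.25) = 0.5000
−0.12·log₂(0.12) = 0.3671
Sum ≈ 2.4028 → 2.403 bits.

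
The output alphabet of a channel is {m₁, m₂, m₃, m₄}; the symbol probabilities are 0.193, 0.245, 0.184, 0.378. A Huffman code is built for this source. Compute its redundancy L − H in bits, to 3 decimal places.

Entropy H = −Σ p log₂ p ≈ 1.9351 bits.
Huffman merges: 23/125+193/1000→377/1000; 49/200+377/1000→311/500; 189/500+311/500→1. L = 1999/1000 ≈ 1.9990.
L − H = 1.9990 − 1.9351 = 0.064 bits.

0.064 bits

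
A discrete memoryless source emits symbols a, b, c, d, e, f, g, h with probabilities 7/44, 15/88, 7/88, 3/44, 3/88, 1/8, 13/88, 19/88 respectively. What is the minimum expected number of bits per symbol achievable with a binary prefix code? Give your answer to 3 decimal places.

Repeatedly combine the two least-probable nodes; the expected code length is the sum of the merged weights.
merge 3/88 + 3/44 → 9/88
merge 7/88 + 9/88 → 2/11
merge 1/8 + 13/88 → 3/11
merge 7/44 + 15/88 → 29/88
merge 2/11 + 19/88 → 35/88
merge 3/11 + 29/88 → 53/88
merge 35/88 + 53/88 → 1
L = 9/88 + 2/11 + 3/11 + 29/88 + 35/88 + 53/88 + 1 = 127/44 ≈ 2.886 bits/symbol.

2.886 bits/symbol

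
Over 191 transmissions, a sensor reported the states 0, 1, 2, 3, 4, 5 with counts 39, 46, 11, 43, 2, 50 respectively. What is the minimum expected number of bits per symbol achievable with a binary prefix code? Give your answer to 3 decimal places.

Probabilities are the counts divided by 191.
Repeatedly combine the two least-probable nodes; the expected code length is the sum of the merged weights.
merge 2/191 + 11/191 → 13/191
merge 13/191 + 39/191 → 52/191
merge 43/191 + 46/191 → 89/191
merge 50/191 + 52/191 → 102/191
merge 89/191 + 102/191 → 1
L = 13/191 + 52/191 + 89/191 + 102/191 + 1 = 447/191 ≈ 2.340 bits/symbol.

2.340 bits/symbol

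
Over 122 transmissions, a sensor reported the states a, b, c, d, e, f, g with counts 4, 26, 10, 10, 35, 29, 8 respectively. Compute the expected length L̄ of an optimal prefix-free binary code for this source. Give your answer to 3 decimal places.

2.525 bits/symbol

Probabilities are the counts divided by 122.
Repeatedly combine the two least-probable nodes; the expected code length is the sum of the merged weights.
merge 2/61 + 4/61 → 6/61
merge 5/61 + 5/61 → 10/61
merge 6/61 + 10/61 → 16/61
merge 13/61 + 29/122 → 55/122
merge 16/61 + 35/122 → 67/122
merge 55/122 + 67/122 → 1
L = 6/61 + 10/61 + 16/61 + 55/122 + 67/122 + 1 = 154/61 ≈ 2.525 bits/symbol.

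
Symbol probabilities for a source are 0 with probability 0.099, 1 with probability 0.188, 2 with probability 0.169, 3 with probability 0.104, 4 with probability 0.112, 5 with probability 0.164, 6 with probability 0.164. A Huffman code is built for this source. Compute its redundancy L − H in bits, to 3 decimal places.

Entropy H = −Σ p log₂ p ≈ 2.7659 bits.
Huffman merges: 99/1000+13/125→203/1000; 14/125+41/250→69/250; 41/250+169/1000→333/1000; 47/250+203/1000→391/1000; 69/250+333/1000→609/1000; 391/1000+609/1000→1. L = 703/250 ≈ 2.8120.
L − H = 2.8120 − 2.7659 = 0.046 bits.

0.046 bits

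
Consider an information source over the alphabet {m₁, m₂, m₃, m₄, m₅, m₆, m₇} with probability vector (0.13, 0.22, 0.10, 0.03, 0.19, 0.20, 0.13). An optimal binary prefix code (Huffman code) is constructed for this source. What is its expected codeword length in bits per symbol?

Repeatedly combine the two least-probable nodes; the expected code length is the sum of the merged weights.
merge 3/100 + 1/10 → 13/100
merge 13/100 + 13/100 → 13/50
merge 13/100 + 19/100 → 8/25
merge 1/5 + 11/50 → 21/50
merge 13/50 + 8/25 → 29/50
merge 21/50 + 29/50 → 1
L = 13/100 + 13/50 + 8/25 + 21/50 + 29/50 + 1 = 271/100 = 2.71 bits/symbol.

2.71 bits/symbol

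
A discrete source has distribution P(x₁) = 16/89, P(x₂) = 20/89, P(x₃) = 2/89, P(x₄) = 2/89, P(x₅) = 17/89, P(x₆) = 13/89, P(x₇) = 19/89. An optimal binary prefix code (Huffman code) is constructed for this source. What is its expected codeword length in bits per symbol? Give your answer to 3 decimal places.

Repeatedly combine the two least-probable nodes; the expected code length is the sum of the merged weights.
merge 2/89 + 2/89 → 4/89
merge 4/89 + 13/89 → 17/89
merge 16/89 + 17/89 → 33/89
merge 17/89 + 19/89 → 36/89
merge 20/89 + 33/89 → 53/89
merge 36/89 + 53/89 → 1
L = 4/89 + 17/89 + 33/89 + 36/89 + 53/89 + 1 = 232/89 ≈ 2.607 bits/symbol.

2.607 bits/symbol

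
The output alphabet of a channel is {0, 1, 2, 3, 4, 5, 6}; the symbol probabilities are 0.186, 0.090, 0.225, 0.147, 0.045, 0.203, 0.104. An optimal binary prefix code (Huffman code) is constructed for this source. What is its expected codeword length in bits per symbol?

2.707 bits/symbol

Repeatedly combine the two least-probable nodes; the expected code length is the sum of the merged weights.
merge 9/200 + 9/100 → 27/200
merge 13/125 + 27/200 → 239/1000
merge 147/1000 + 93/500 → 333/1000
merge 203/1000 + 9/40 → 107/250
merge 239/1000 + 333/1000 → 143/250
merge 107/250 + 143/250 → 1
L = 27/200 + 239/1000 + 333/1000 + 107/250 + 143/250 + 1 = 2707/1000 = 2.707 bits/symbol.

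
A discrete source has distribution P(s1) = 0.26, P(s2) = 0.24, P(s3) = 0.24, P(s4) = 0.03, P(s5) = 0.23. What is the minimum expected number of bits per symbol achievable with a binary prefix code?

Repeatedly combine the two least-probable nodes; the expected code length is the sum of the merged weights.
merge 3/100 + 23/100 → 13/50
merge 6/25 + 6/25 → 12/25
merge 13/50 + 13/50 → 13/25
merge 12/25 + 13/25 → 1
L = 13/50 + 12/25 + 13/25 + 1 = 113/50 = 2.26 bits/symbol.

2.26 bits/symbol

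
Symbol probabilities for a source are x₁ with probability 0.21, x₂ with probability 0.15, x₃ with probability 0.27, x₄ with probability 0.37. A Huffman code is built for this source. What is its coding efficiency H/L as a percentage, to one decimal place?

96.7%

Entropy H = −Σ p log₂ p ≈ 1.9241 bits.
Huffman merges: 3/20+21/100→9/25; 27/100+9/25→63/100; 37/100+63/100→1. L = 199/100 ≈ 1.9900.
Efficiency = H/L = 1.9241/1.9900 = 96.7%.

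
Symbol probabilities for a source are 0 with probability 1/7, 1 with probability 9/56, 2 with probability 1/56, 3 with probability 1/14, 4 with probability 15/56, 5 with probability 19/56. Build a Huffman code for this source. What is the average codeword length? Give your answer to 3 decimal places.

2.321 bits/symbol

Repeatedly combine the two least-probable nodes; the expected code length is the sum of the merged weights.
merge 1/56 + 1/14 → 5/56
merge 5/56 + 1/7 → 13/56
merge 9/56 + 13/56 → 11/28
merge 15/56 + 19/56 → 17/28
merge 11/28 + 17/28 → 1
L = 5/56 + 13/56 + 11/28 + 17/28 + 1 = 65/28 ≈ 2.321 bits/symbol.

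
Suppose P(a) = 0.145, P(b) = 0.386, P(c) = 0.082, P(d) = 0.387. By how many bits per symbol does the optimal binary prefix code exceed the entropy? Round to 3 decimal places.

0.080 bits

Entropy H = −Σ p log₂ p ≈ 1.7600 bits.
Huffman merges: 41/500+29/200→227/1000; 227/1000+193/500→613/1000; 387/1000+613/1000→1. L = 46/25 ≈ 1.8400.
L − H = 1.8400 − 1.7600 = 0.080 bits.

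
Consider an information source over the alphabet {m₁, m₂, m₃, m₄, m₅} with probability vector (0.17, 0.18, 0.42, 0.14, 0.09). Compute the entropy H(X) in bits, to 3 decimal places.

H = −Σ pᵢ log₂ pᵢ.
−0.17·log₂(0.17) = 0.4346
−0.18·log₂(0.18) = 0.4453
−0.42·log₂(0.42) = 0.5256
−0.14·log₂(0.14) = 0.3971
−0.09·log₂(0.09) = 0.3127
Sum ≈ 2.1153 → 2.115 bits.

2.115 bits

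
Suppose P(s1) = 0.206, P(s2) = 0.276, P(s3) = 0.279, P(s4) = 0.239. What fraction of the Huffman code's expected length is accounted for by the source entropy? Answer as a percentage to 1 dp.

Entropy H = −Σ p log₂ p ≈ 1.9895 bits.
Huffman merges: 103/500+239/1000→89/200; 69/250+279/1000→111/200; 89/200+111/200→1. L = 2 ≈ 2.0000.
Efficiency = H/L = 1.9895/2.0000 = 99.5%.

99.5%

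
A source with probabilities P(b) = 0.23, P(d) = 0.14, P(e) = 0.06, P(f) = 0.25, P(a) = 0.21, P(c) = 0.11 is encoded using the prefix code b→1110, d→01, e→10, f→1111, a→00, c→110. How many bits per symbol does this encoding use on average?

3.07 bits/symbol

L̄ = Σ pᵢ·ℓᵢ = 0.23·4 + 0.14·2 + 0.06·2 + 0.25·4 + 0.21·2 + 0.11·3 = 3.07 bits/symbol.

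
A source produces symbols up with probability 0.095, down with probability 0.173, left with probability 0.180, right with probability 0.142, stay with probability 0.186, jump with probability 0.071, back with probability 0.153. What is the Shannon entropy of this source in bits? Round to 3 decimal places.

H = −Σ pᵢ log₂ pᵢ.
−0.095·log₂(0.095) = 0.3226
−0.173·log₂(0.173) = 0.4379
−0.180·log₂(0.180) = 0.4453
−0.142·log₂(0.142) = 0.3999
−0.186·log₂(0.186) = 0.4514
−0.071·log₂(0.071) = 0.2709
−0.153·log₂(0.153) = 0.4144
Sum ≈ 2.7424 → 2.742 bits.

2.742 bits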